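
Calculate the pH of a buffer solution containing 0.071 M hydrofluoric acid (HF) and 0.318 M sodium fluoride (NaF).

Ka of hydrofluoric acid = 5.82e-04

pKa = -log(5.82e-04) = 3.24. pH = pKa + log([A⁻]/[HA]) = 3.24 + log(0.318/0.071)

pH = 3.89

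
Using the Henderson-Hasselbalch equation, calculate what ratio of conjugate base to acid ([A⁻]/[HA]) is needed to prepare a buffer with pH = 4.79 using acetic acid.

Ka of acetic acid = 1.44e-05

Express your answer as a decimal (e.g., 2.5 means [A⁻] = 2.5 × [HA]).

pKa = -log(1.44e-05) = 4.8416. pH = pKa + log([A⁻]/[HA]), so log([A⁻]/[HA]) = pH − pKa = 4.79 − 4.8416 = -0.0516. [A⁻]/[HA] = 10^(-0.0516) = 0.888

[A⁻]/[HA] = 0.888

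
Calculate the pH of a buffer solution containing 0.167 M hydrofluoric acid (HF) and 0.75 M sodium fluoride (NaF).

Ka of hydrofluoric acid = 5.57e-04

pKa = -log(5.57e-04) = 3.25. pH = pKa + log([A⁻]/[HA]) = 3.25 + log(0.75/0.167)

pH = 3.91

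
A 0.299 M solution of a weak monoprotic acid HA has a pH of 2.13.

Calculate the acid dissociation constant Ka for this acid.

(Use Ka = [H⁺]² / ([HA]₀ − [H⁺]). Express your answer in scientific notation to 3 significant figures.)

[H⁺] = 10^(−pH) = 10^(−2.13) = 7.413e-03 M. For HA ⇌ H⁺ + A⁻, Ka = [H⁺][A⁻]/[HA] = [H⁺]² / ([HA]₀ − [H⁺]) = (7.413e-03)² / (0.299 − 7.413e-03) = 1.88e-04.

K_a = 1.88e-04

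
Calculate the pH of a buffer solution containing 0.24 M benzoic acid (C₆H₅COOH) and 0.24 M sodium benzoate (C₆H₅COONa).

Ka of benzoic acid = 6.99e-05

pKa = -log(6.99e-05) = 4.16. pH = pKa + log([A⁻]/[HA]) = 4.16 + log(0.24/0.24)

pH = 4.16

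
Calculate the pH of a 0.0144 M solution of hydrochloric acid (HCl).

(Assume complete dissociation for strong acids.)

[H⁺] = 0.0144 M for strong acid. pH = -log[H⁺] = -log(0.0144)

pH = 1.84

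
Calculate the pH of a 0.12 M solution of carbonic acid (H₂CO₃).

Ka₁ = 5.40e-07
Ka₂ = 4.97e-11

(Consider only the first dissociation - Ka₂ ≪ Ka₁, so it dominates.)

First dissociation dominates. From Ka₁ = [H⁺][HA⁻]/[H₂A], x² + Ka₁·x − Ka₁·C = 0 with C = 0.12 M and Ka₁ = 5.40e-07. Solving: [H⁺] = (−Ka₁ + √(Ka₁² + 4·Ka₁·C)) / 2 = 2.5429e-04 M. pH = -log(2.5429e-04) = 3.59.

pH = 3.59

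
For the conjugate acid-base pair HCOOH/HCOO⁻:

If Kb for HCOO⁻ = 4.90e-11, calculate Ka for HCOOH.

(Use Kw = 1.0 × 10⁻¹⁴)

For a conjugate pair Ka × Kb = Kw, so Ka = Kw/Kb = 1.0 × 10⁻¹⁴ / 4.90e-11 = 2.04e-04.

K_a = 2.04e-04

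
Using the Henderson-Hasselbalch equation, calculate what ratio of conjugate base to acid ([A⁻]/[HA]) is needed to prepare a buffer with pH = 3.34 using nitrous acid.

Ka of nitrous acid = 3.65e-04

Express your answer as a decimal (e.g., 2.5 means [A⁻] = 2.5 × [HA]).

pKa = -log(3.65e-04) = 3.4377. pH = pKa + log([A⁻]/[HA]), so log([A⁻]/[HA]) = pH − pKa = 3.34 − 3.4377 = -0.0977. [A⁻]/[HA] = 10^(-0.0977) = 0.799

[A⁻]/[HA] = 0.799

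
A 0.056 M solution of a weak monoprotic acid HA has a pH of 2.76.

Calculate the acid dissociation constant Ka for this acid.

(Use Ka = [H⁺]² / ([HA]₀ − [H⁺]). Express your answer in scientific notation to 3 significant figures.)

[H⁺] = 10^(−pH) = 10^(−2.76) = 1.738e-03 M. For HA ⇌ H⁺ + A⁻, Ka = [H⁺][A⁻]/[HA] = [H⁺]² / ([HA]₀ − [H⁺]) = (1.738e-03)² / (0.056 − 1.738e-03) = 5.57e-05.

K_a = 5.57e-05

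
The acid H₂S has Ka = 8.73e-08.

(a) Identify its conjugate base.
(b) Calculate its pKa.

(a) The conjugate base is formed by removing one H⁺ from H₂S, giving HS⁻. (b) pKa = -log(Ka) = -log(8.73e-08) = 7.06.

Conjugate base: HS⁻; pK_a = 7.06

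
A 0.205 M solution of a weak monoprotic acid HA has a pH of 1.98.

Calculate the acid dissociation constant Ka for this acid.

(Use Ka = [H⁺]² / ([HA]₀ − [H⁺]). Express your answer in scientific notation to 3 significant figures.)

[H⁺] = 10^(−pH) = 10^(−1.98) = 1.047e-02 M. For HA ⇌ H⁺ + A⁻, Ka = [H⁺][A⁻]/[HA] = [H⁺]² / ([HA]₀ − [H⁺]) = (1.047e-02)² / (0.205 − 1.047e-02) = 5.64e-04.

K_a = 5.64e-04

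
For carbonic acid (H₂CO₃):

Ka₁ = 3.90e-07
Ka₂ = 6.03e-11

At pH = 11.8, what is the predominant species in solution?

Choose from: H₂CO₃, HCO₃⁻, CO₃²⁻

pKa₁ = 6.41, pKa₂ = 10.22. For a polyprotic acid the predominant species crosses at each pKa: below pKa_n the protonated form dominates, above it the deprotonated form does. At pH = 11.8, the predominant species is CO₃²⁻.

CO₃²⁻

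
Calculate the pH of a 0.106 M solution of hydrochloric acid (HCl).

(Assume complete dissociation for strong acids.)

[H⁺] = 0.106 M for strong acid. pH = -log[H⁺] = -log(0.106)

pH = 0.97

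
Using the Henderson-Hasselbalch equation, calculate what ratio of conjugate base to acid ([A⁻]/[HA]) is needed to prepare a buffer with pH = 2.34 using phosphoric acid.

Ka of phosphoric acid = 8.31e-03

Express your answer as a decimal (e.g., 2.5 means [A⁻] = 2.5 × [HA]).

pKa = -log(8.31e-03) = 2.0804. pH = pKa + log([A⁻]/[HA]), so log([A⁻]/[HA]) = pH − pKa = 2.34 − 2.0804 = 0.2596. [A⁻]/[HA] = 10^(0.2596) = 1.82

[A⁻]/[HA] = 1.82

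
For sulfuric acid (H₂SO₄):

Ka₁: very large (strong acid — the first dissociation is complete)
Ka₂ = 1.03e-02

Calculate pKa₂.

pKa₂ = -log(Ka₂) = -log(1.03e-02) = 1.99.

pK_{a2} = 1.99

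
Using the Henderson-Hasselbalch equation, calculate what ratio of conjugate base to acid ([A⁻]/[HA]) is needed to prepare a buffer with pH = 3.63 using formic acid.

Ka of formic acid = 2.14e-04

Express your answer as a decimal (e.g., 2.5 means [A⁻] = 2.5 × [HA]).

pKa = -log(2.14e-04) = 3.6696. pH = pKa + log([A⁻]/[HA]), so log([A⁻]/[HA]) = pH − pKa = 3.63 − 3.6696 = -0.0396. [A⁻]/[HA] = 10^(-0.0396) = 0.913

[A⁻]/[HA] = 0.913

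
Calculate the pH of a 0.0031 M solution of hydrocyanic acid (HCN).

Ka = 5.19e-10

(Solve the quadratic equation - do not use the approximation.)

x² + Ka×x - Ka×C = 0. Using quadratic formula: [H⁺] = 1.2682e-06

pH = 5.90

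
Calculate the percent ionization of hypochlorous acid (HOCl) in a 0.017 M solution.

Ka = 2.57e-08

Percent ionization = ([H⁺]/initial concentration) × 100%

Using Ka equilibrium: x² + Ka×x - Ka×C = 0. Solving: [H⁺] = 2.0889e-05. Percent = (2.0889e-05/0.017) × 100

Percent ionization = 0.123%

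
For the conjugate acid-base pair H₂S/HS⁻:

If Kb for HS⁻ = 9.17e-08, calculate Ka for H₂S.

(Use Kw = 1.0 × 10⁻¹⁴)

For a conjugate pair Ka × Kb = Kw, so Ka = Kw/Kb = 1.0 × 10⁻¹⁴ / 9.17e-08 = 1.09e-07.

K_a = 1.09e-07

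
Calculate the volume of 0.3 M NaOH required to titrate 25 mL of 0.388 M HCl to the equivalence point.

At equivalence: moles acid = moles base. moles HCl = 0.388 × 25/1000 = 0.0097 mol. V_base = moles / 0.3 × 1000 = 32.3 mL.

V_{base} = 32.3 mL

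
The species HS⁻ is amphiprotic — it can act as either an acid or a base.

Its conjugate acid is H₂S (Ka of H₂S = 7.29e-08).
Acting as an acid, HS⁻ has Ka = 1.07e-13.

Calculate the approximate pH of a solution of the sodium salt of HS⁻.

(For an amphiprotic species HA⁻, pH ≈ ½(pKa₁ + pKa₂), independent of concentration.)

pKa₁ = -log(7.29e-08) = 7.14; pKa₂ = -log(1.07e-13) = 12.97. For an amphiprotic species, pH ≈ ½(pKa₁ + pKa₂) = ½(7.14 + 12.97) = 10.05.

pH = 10.05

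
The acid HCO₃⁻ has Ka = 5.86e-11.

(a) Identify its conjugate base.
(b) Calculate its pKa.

(a) The conjugate base is formed by removing one H⁺ from HCO₃⁻, giving CO₃²⁻. (b) pKa = -log(Ka) = -log(5.86e-11) = 10.23.

Conjugate base: CO₃²⁻; pK_a = 10.23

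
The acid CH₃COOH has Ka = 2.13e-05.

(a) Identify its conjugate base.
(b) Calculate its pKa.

(a) The conjugate base is formed by removing one H⁺ from CH₃COOH, giving CH₃COO⁻. (b) pKa = -log(Ka) = -log(2.13e-05) = 4.67.

Conjugate base: CH₃COO⁻; pK_a = 4.67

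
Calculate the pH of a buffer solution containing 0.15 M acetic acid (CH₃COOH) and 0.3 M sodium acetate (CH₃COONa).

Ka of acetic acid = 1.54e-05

pKa = -log(1.54e-05) = 4.81. pH = pKa + log([A⁻]/[HA]) = 4.81 + log(0.3/0.15)

pH = 5.11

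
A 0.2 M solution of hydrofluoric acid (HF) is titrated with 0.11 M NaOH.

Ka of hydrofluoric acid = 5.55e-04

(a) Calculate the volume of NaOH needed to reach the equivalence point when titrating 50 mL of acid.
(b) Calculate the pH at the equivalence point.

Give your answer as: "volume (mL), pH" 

moles acid = 0.2 × 50/1000 = 0.01 mol; V_base = moles/0.11 × 1000 = 90.9 mL. At equivalence only the conjugate base is present: [A⁻] = 0.01/0.141 = 7.0968e-02 M. Kb = Kw/Ka = 1.80e-11; [OH⁻] = √(Kb × [A⁻]) = 1.1308e-06; pOH = 5.95; pH = 14 - pOH = 8.05.

V = 90.9 mL, pH = 8.05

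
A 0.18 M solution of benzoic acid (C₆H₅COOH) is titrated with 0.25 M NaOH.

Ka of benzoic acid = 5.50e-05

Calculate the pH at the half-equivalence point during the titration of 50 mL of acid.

At half-equivalence [HA] = [A⁻], so Henderson-Hasselbalch gives pH = pKa = -log(5.50e-05) = 4.26.

pH = pKa = 4.26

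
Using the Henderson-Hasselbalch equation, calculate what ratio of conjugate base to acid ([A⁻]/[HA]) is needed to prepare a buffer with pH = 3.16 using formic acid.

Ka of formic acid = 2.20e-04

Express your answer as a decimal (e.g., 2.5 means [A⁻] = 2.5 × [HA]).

pKa = -log(2.20e-04) = 3.6576. pH = pKa + log([A⁻]/[HA]), so log([A⁻]/[HA]) = pH − pKa = 3.16 − 3.6576 = -0.4976. [A⁻]/[HA] = 10^(-0.4976) = 0.318

[A⁻]/[HA] = 0.318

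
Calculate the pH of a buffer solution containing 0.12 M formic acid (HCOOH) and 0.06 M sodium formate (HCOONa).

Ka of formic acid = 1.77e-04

pKa = -log(1.77e-04) = 3.75. pH = pKa + log([A⁻]/[HA]) = 3.75 + log(0.06/0.12)

pH = 3.45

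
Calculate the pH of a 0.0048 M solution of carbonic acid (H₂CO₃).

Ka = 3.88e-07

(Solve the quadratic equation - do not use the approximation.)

x² + Ka×x - Ka×C = 0. Using quadratic formula: [H⁺] = 4.2962e-05

pH = 4.37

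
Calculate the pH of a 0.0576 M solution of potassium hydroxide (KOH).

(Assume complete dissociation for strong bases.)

[OH⁻] = 0.0576 M for strong base. pOH = -log[OH⁻] = 1.24, pH = 14 - pOH

pH = 12.76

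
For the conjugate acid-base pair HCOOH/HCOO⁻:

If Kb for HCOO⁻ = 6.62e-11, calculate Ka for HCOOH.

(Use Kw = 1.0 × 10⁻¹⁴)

For a conjugate pair Ka × Kb = Kw, so Ka = Kw/Kb = 1.0 × 10⁻¹⁴ / 6.62e-11 = 1.51e-04.

K_a = 1.51e-04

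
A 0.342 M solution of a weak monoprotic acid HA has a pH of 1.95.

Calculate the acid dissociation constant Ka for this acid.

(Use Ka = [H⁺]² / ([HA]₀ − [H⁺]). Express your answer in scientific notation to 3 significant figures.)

[H⁺] = 10^(−pH) = 10^(−1.95) = 1.122e-02 M. For HA ⇌ H⁺ + A⁻, Ka = [H⁺][A⁻]/[HA] = [H⁺]² / ([HA]₀ − [H⁺]) = (1.122e-02)² / (0.342 − 1.122e-02) = 3.81e-04.

K_a = 3.81e-04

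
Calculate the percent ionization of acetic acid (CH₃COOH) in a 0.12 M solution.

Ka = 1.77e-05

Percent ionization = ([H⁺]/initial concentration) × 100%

Using Ka equilibrium: x² + Ka×x - Ka×C = 0. Solving: [H⁺] = 1.4486e-03. Percent = (1.4486e-03/0.12) × 100

Percent ionization = 1.21%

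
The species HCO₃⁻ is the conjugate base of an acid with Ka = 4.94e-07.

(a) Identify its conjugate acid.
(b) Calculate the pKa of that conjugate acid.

(a) The conjugate acid is formed by adding one H⁺ to HCO₃⁻, giving H₂CO₃. (b) pKa = -log(Ka) = -log(4.94e-07) = 6.31.

Conjugate acid: H₂CO₃; pK_a = 6.31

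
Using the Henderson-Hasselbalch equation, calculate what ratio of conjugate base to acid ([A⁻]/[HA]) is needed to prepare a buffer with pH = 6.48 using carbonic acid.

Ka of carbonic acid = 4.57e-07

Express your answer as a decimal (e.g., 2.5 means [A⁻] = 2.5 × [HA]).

pKa = -log(4.57e-07) = 6.3401. pH = pKa + log([A⁻]/[HA]), so log([A⁻]/[HA]) = pH − pKa = 6.48 − 6.3401 = 0.1399. [A⁻]/[HA] = 10^(0.1399) = 1.38

[A⁻]/[HA] = 1.38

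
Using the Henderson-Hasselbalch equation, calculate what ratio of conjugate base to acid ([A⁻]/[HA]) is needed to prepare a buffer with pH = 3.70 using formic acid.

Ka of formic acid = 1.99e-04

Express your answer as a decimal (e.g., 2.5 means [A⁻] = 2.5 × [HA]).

pKa = -log(1.99e-04) = 3.7011. pH = pKa + log([A⁻]/[HA]), so log([A⁻]/[HA]) = pH − pKa = 3.70 − 3.7011 = -0.0011. [A⁻]/[HA] = 10^(-0.0011) = 0.997

[A⁻]/[HA] = 0.997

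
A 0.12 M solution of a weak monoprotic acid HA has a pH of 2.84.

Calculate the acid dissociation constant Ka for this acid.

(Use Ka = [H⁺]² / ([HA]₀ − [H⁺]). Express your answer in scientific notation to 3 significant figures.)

[H⁺] = 10^(−pH) = 10^(−2.84) = 1.445e-03 M. For HA ⇌ H⁺ + A⁻, Ka = [H⁺][A⁻]/[HA] = [H⁺]² / ([HA]₀ − [H⁺]) = (1.445e-03)² / (0.12 − 1.445e-03) = 1.76e-05.

K_a = 1.76e-05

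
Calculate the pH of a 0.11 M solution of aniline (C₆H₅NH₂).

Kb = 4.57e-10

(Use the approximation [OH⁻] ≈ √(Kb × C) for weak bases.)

[OH⁻] = √(Kb × C) = √(4.57e-10 × 0.11) = 7.0901e-06. pOH = 5.15, pH = 14 - pOH

pH = 8.85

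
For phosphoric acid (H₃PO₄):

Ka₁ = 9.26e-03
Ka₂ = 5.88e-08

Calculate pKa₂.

pKa₂ = -log(Ka₂) = -log(5.88e-08) = 7.23.

pK_{a2} = 7.23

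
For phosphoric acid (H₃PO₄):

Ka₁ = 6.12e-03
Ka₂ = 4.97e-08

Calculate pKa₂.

pKa₂ = -log(Ka₂) = -log(4.97e-08) = 7.30.

pK_{a2} = 7.30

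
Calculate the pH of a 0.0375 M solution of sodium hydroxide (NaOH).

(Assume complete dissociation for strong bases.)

[OH⁻] = 0.0375 M for strong base. pOH = -log[OH⁻] = 1.43, pH = 14 - pOH

pH = 12.57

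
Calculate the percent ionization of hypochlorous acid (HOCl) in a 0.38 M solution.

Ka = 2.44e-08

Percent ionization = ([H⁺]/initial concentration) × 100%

Using Ka equilibrium: x² + Ka×x - Ka×C = 0. Solving: [H⁺] = 9.6279e-05. Percent = (9.6279e-05/0.38) × 100

Percent ionization = 0.0253%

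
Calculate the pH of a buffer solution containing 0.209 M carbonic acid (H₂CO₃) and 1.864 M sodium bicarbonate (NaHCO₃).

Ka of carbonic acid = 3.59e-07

pKa = -log(3.59e-07) = 6.44. pH = pKa + log([A⁻]/[HA]) = 6.44 + log(1.864/0.209)

pH = 7.40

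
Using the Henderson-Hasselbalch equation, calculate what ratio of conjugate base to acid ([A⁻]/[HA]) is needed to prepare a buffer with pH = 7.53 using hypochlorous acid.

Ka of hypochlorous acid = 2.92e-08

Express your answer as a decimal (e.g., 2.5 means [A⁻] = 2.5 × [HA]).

pKa = -log(2.92e-08) = 7.5346. pH = pKa + log([A⁻]/[HA]), so log([A⁻]/[HA]) = pH − pKa = 7.53 − 7.5346 = -0.0046. [A⁻]/[HA] = 10^(-0.0046) = 0.989

[A⁻]/[HA] = 0.989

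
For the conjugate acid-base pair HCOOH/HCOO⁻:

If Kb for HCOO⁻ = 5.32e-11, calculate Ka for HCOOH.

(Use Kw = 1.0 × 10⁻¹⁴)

For a conjugate pair Ka × Kb = Kw, so Ka = Kw/Kb = 1.0 × 10⁻¹⁴ / 5.32e-11 = 1.88e-04.

K_a = 1.88e-04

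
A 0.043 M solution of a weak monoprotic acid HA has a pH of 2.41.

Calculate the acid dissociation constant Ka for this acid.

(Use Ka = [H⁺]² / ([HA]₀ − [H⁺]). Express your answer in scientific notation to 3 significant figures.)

[H⁺] = 10^(−pH) = 10^(−2.41) = 3.890e-03 M. For HA ⇌ H⁺ + A⁻, Ka = [H⁺][A⁻]/[HA] = [H⁺]² / ([HA]₀ − [H⁺]) = (3.890e-03)² / (0.043 − 3.890e-03) = 3.87e-04.

K_a = 3.87e-04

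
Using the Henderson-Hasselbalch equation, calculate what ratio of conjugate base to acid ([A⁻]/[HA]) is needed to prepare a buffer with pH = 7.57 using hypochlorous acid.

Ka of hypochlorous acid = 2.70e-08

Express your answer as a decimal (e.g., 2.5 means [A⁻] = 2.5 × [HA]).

pKa = -log(2.70e-08) = 7.5686. pH = pKa + log([A⁻]/[HA]), so log([A⁻]/[HA]) = pH − pKa = 7.57 − 7.5686 = 0.0014. [A⁻]/[HA] = 10^(0.0014) = 1.00

[A⁻]/[HA] = 1.00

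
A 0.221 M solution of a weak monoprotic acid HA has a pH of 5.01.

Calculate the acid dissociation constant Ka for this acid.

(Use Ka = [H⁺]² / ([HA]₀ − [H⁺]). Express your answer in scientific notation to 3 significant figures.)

[H⁺] = 10^(−pH) = 10^(−5.01) = 9.772e-06 M. For HA ⇌ H⁺ + A⁻, Ka = [H⁺][A⁻]/[HA] = [H⁺]² / ([HA]₀ − [H⁺]) = (9.772e-06)² / (0.221 − 9.772e-06) = 4.32e-10.

K_a = 4.32e-10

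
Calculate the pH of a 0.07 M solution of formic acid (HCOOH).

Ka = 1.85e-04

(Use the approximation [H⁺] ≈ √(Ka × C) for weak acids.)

[H⁺] = √(Ka × C) = √(1.85e-04 × 0.07) = 3.5986e-03. pH = -log(3.5986e-03)

pH = 2.44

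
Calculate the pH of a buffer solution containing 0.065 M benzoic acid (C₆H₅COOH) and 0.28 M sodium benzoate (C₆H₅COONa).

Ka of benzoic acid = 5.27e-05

pKa = -log(5.27e-05) = 4.28. pH = pKa + log([A⁻]/[HA]) = 4.28 + log(0.28/0.065)

pH = 4.91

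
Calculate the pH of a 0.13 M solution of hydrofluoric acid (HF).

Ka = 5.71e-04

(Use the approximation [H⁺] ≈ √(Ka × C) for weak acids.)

[H⁺] = √(Ka × C) = √(5.71e-04 × 0.13) = 8.6157e-03. pH = -log(8.6157e-03)

pH = 2.06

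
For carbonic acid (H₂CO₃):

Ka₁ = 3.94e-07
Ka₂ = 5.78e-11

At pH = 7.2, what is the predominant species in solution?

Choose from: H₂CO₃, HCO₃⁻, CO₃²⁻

pKa₁ = 6.40, pKa₂ = 10.24. For a polyprotic acid the predominant species crosses at each pKa: below pKa_n the protonated form dominates, above it the deprotonated form does. At pH = 7.2, the predominant species is HCO₃⁻.

HCO₃⁻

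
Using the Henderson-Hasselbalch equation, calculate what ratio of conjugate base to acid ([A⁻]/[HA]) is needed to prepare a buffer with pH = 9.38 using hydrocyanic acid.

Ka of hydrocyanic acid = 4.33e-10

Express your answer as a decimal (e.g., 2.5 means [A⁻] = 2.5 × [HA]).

pKa = -log(4.33e-10) = 9.3635. pH = pKa + log([A⁻]/[HA]), so log([A⁻]/[HA]) = pH − pKa = 9.38 − 9.3635 = 0.0165. [A⁻]/[HA] = 10^(0.0165) = 1.04

[A⁻]/[HA] = 1.04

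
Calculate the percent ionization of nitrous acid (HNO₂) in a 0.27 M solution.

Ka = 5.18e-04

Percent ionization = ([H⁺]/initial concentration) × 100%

Using Ka equilibrium: x² + Ka×x - Ka×C = 0. Solving: [H⁺] = 1.1570e-02. Percent = (1.1570e-02/0.27) × 100

Percent ionization = 4.29%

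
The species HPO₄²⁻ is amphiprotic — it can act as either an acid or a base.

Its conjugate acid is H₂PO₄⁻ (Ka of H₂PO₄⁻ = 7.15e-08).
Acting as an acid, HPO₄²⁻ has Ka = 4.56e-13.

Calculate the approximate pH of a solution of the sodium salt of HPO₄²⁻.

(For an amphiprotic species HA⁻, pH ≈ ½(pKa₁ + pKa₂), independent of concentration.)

pKa₁ = -log(7.15e-08) = 7.15; pKa₂ = -log(4.56e-13) = 12.34. For an amphiprotic species, pH ≈ ½(pKa₁ + pKa₂) = ½(7.15 + 12.34) = 9.74.

pH = 9.74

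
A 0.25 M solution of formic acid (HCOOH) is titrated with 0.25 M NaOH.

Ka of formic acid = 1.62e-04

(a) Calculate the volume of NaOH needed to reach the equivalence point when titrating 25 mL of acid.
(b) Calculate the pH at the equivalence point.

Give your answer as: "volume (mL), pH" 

moles acid = 0.25 × 25/1000 = 0.00625 mol; V_base = moles/0.25 × 1000 = 25.0 mL. At equivalence only the conjugate base is present: [A⁻] = 0.00625/0.050 = 1.2500e-01 M. Kb = Kw/Ka = 6.17e-11; [OH⁻] = √(Kb × [A⁻]) = 2.7778e-06; pOH = 5.56; pH = 14 - pOH = 8.44.

V = 25.0 mL, pH = 8.44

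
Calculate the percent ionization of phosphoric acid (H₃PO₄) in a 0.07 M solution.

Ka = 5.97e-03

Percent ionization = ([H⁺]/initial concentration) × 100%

Using Ka equilibrium: x² + Ka×x - Ka×C = 0. Solving: [H⁺] = 1.7674e-02. Percent = (1.7674e-02/0.07) × 100

Percent ionization = 25.2%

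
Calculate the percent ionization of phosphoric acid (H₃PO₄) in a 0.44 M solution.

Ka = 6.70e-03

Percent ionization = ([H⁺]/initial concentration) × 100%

Using Ka equilibrium: x² + Ka×x - Ka×C = 0. Solving: [H⁺] = 5.1049e-02. Percent = (5.1049e-02/0.44) × 100

Percent ionization = 11.6%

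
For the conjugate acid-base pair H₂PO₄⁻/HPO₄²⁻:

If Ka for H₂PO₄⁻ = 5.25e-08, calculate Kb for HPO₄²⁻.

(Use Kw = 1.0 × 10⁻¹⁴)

For a conjugate pair Ka × Kb = Kw, so Kb = Kw/Ka = 1.0 × 10⁻¹⁴ / 5.25e-08 = 1.90e-07.

K_b = 1.90e-07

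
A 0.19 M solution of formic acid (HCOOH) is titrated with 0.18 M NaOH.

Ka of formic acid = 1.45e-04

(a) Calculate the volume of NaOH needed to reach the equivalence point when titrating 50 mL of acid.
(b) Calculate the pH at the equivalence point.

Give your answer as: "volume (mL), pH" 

moles acid = 0.19 × 50/1000 = 0.0095 mol; V_base = moles/0.18 × 1000 = 52.8 mL. At equivalence only the conjugate base is present: [A⁻] = 0.0095/0.103 = 9.2432e-02 M. Kb = Kw/Ka = 6.90e-11; [OH⁻] = √(Kb × [A⁻]) = 2.5248e-06; pOH = 5.60; pH = 14 - pOH = 8.40.

V = 52.8 mL, pH = 8.40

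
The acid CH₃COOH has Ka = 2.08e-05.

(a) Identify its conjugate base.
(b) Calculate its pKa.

(a) The conjugate base is formed by removing one H⁺ from CH₃COOH, giving CH₃COO⁻. (b) pKa = -log(Ka) = -log(2.08e-05) = 4.68.

Conjugate base: CH₃COO⁻; pK_a = 4.68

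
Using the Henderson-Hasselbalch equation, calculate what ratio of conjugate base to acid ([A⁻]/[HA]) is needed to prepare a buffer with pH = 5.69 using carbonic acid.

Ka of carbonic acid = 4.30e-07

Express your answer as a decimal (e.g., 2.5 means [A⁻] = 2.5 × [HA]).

pKa = -log(4.30e-07) = 6.3665. pH = pKa + log([A⁻]/[HA]), so log([A⁻]/[HA]) = pH − pKa = 5.69 − 6.3665 = -0.6765. [A⁻]/[HA] = 10^(-0.6765) = 0.211

[A⁻]/[HA] = 0.211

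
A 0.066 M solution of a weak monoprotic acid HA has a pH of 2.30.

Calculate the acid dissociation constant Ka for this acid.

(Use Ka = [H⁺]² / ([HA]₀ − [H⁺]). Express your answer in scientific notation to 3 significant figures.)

[H⁺] = 10^(−pH) = 10^(−2.30) = 5.012e-03 M. For HA ⇌ H⁺ + A⁻, Ka = [H⁺][A⁻]/[HA] = [H⁺]² / ([HA]₀ − [H⁺]) = (5.012e-03)² / (0.066 − 5.012e-03) = 4.12e-04.

K_a = 4.12e-04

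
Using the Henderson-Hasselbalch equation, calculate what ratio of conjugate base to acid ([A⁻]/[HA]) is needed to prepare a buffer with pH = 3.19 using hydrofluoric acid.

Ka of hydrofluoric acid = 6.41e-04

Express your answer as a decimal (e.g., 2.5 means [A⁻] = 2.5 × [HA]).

pKa = -log(6.41e-04) = 3.1931. pH = pKa + log([A⁻]/[HA]), so log([A⁻]/[HA]) = pH − pKa = 3.19 − 3.1931 = -0.0031. [A⁻]/[HA] = 10^(-0.0031) = 0.993

[A⁻]/[HA] = 0.993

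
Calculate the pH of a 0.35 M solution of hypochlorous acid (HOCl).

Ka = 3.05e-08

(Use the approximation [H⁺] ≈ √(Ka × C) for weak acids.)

[H⁺] = √(Ka × C) = √(3.05e-08 × 0.35) = 1.0332e-04. pH = -log(1.0332e-04)

pH = 3.99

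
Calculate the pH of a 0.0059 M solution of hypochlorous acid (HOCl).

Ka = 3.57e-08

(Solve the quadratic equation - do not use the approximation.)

x² + Ka×x - Ka×C = 0. Using quadratic formula: [H⁺] = 1.4495e-05

pH = 4.84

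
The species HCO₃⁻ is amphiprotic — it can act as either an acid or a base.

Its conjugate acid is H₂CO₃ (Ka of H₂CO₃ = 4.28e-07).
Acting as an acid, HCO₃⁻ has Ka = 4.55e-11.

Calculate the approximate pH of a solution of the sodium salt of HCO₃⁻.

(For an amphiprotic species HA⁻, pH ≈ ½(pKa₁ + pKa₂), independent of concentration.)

pKa₁ = -log(4.28e-07) = 6.37; pKa₂ = -log(4.55e-11) = 10.34. For an amphiprotic species, pH ≈ ½(pKa₁ + pKa₂) = ½(6.37 + 10.34) = 8.36.

pH = 8.36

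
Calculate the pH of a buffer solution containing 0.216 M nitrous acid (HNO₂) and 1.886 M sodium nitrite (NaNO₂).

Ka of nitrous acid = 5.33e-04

pKa = -log(5.33e-04) = 3.27. pH = pKa + log([A⁻]/[HA]) = 3.27 + log(1.886/0.216)

pH = 4.21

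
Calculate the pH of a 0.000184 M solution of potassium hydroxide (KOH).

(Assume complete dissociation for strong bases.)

[OH⁻] = 0.000184 M for strong base. pOH = -log[OH⁻] = 3.74, pH = 14 - pOH

pH = 10.26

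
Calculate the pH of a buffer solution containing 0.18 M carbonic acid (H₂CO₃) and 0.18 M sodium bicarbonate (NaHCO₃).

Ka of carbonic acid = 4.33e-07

pKa = -log(4.33e-07) = 6.36. pH = pKa + log([A⁻]/[HA]) = 6.36 + log(0.18/0.18)

pH = 6.36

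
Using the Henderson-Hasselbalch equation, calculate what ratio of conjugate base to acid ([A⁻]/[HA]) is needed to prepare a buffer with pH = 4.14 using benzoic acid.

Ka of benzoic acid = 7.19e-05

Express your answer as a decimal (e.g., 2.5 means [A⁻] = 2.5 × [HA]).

pKa = -log(7.19e-05) = 4.1433. pH = pKa + log([A⁻]/[HA]), so log([A⁻]/[HA]) = pH − pKa = 4.14 − 4.1433 = -0.0033. [A⁻]/[HA] = 10^(-0.0033) = 0.992

[A⁻]/[HA] = 0.992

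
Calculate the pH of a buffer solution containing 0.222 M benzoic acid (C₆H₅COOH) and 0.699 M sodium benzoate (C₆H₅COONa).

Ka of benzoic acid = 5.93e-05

pKa = -log(5.93e-05) = 4.23. pH = pKa + log([A⁻]/[HA]) = 4.23 + log(0.699/0.222)

pH = 4.73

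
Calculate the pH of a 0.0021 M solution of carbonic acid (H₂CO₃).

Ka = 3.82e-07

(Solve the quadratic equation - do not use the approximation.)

x² + Ka×x - Ka×C = 0. Using quadratic formula: [H⁺] = 2.8133e-05

pH = 4.55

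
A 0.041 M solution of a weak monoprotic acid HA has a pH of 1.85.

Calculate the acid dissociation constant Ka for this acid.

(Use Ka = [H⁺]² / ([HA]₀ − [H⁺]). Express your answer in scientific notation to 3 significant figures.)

[H⁺] = 10^(−pH) = 10^(−1.85) = 1.413e-02 M. For HA ⇌ H⁺ + A⁻, Ka = [H⁺][A⁻]/[HA] = [H⁺]² / ([HA]₀ − [H⁺]) = (1.413e-02)² / (0.041 − 1.413e-02) = 7.42e-03.

K_a = 7.42e-03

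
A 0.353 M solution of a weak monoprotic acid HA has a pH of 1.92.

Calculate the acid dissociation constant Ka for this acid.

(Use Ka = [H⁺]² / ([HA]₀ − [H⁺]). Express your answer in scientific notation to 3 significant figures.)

[H⁺] = 10^(−pH) = 10^(−1.92) = 1.202e-02 M. For HA ⇌ H⁺ + A⁻, Ka = [H⁺][A⁻]/[HA] = [H⁺]² / ([HA]₀ − [H⁺]) = (1.202e-02)² / (0.353 − 1.202e-02) = 4.24e-04.

K_a = 4.24e-04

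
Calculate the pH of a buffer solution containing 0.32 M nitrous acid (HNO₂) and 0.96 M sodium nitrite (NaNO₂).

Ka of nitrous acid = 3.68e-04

pKa = -log(3.68e-04) = 3.43. pH = pKa + log([A⁻]/[HA]) = 3.43 + log(0.96/0.32)

pH = 3.91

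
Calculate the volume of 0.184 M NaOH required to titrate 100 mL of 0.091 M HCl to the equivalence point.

At equivalence: moles acid = moles base. moles HCl = 0.091 × 100/1000 = 0.0091 mol. V_base = moles / 0.184 × 1000 = 49.5 mL.

V_{base} = 49.5 mL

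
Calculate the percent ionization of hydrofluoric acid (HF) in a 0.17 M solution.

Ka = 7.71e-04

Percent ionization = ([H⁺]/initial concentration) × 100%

Using Ka equilibrium: x² + Ka×x - Ka×C = 0. Solving: [H⁺] = 1.1070e-02. Percent = (1.1070e-02/0.17) × 100

Percent ionization = 6.51%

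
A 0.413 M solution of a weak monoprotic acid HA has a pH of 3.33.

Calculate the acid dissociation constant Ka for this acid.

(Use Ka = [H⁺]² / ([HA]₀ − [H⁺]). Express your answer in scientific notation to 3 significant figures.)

[H⁺] = 10^(−pH) = 10^(−3.33) = 4.677e-04 M. For HA ⇌ H⁺ + A⁻, Ka = [H⁺][A⁻]/[HA] = [H⁺]² / ([HA]₀ − [H⁺]) = (4.677e-04)² / (0.413 − 4.677e-04) = 5.30e-07.

K_a = 5.30e-07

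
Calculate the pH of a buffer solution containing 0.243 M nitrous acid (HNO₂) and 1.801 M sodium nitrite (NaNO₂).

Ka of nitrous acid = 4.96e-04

pKa = -log(4.96e-04) = 3.30. pH = pKa + log([A⁻]/[HA]) = 3.30 + log(1.801/0.243)

pH = 4.17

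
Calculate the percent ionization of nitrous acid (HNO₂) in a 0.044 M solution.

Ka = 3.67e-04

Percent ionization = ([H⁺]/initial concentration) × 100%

Using Ka equilibrium: x² + Ka×x - Ka×C = 0. Solving: [H⁺] = 3.8391e-03. Percent = (3.8391e-03/0.044) × 100

Percent ionization = 8.73%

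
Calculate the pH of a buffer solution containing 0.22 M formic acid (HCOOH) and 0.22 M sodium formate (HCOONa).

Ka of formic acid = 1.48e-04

pKa = -log(1.48e-04) = 3.83. pH = pKa + log([A⁻]/[HA]) = 3.83 + log(0.22/0.22)

pH = 3.83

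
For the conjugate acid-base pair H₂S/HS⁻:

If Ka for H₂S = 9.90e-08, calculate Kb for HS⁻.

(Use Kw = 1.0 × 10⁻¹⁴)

For a conjugate pair Ka × Kb = Kw, so Kb = Kw/Ka = 1.0 × 10⁻¹⁴ / 9.90e-08 = 1.01e-07.

K_b = 1.01e-07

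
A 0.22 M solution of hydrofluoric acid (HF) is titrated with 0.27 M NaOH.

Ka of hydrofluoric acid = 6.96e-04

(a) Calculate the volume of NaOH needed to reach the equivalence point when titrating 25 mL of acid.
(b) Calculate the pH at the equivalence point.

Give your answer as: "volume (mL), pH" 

moles acid = 0.22 × 25/1000 = 0.0055 mol; V_base = moles/0.27 × 1000 = 20.4 mL. At equivalence only the conjugate base is present: [A⁻] = 0.0055/0.045 = 1.2122e-01 M. Kb = Kw/Ka = 1.44e-11; [OH⁻] = √(Kb × [A⁻]) = 1.3197e-06; pOH = 5.88; pH = 14 - pOH = 8.12.

V = 20.4 mL, pH = 8.12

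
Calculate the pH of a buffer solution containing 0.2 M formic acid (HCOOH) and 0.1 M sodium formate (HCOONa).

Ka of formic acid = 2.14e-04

pKa = -log(2.14e-04) = 3.67. pH = pKa + log([A⁻]/[HA]) = 3.67 + log(0.1/0.2)

pH = 3.37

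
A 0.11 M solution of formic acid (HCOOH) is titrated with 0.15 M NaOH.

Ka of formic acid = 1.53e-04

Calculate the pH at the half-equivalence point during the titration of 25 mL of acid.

At half-equivalence [HA] = [A⁻], so Henderson-Hasselbalch gives pH = pKa = -log(1.53e-04) = 3.82.

pH = pKa = 3.82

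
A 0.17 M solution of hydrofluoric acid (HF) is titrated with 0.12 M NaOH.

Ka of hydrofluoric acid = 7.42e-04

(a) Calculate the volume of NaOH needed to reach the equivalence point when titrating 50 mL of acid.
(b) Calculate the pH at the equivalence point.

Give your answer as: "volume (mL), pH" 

moles acid = 0.17 × 50/1000 = 0.0085 mol; V_base = moles/0.12 × 1000 = 70.8 mL. At equivalence only the conjugate base is present: [A⁻] = 0.0085/0.121 = 7.0345e-02 M. Kb = Kw/Ka = 1.35e-11; [OH⁻] = √(Kb × [A⁻]) = 9.7368e-07; pOH = 6.01; pH = 14 - pOH = 7.99.

V = 70.8 mL, pH = 7.99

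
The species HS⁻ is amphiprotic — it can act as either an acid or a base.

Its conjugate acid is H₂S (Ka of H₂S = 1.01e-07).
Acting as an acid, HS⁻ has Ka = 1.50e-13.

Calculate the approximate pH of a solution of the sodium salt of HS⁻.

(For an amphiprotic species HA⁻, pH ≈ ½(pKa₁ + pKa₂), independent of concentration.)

pKa₁ = -log(1.01e-07) = 7.00; pKa₂ = -log(1.50e-13) = 12.82. For an amphiprotic species, pH ≈ ½(pKa₁ + pKa₂) = ½(7.00 + 12.82) = 9.91.

pH = 9.91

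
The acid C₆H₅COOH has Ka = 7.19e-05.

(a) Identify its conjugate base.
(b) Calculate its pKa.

(a) The conjugate base is formed by removing one H⁺ from C₆H₅COOH, giving C₆H₅COO⁻. (b) pKa = -log(Ka) = -log(7.19e-05) = 4.14.

Conjugate base: C₆H₅COO⁻; pK_a = 4.14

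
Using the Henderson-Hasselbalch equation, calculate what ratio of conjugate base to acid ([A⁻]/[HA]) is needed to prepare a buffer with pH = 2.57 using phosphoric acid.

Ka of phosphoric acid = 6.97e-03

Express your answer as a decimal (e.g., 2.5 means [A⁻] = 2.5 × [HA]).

pKa = -log(6.97e-03) = 2.1568. pH = pKa + log([A⁻]/[HA]), so log([A⁻]/[HA]) = pH − pKa = 2.57 − 2.1568 = 0.4132. [A⁻]/[HA] = 10^(0.4132) = 2.59

[A⁻]/[HA] = 2.59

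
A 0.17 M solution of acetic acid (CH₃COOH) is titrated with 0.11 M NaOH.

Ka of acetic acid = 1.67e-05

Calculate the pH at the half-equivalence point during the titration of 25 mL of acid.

At half-equivalence [HA] = [A⁻], so Henderson-Hasselbalch gives pH = pKa = -log(1.67e-05) = 4.78.

pH = pKa = 4.78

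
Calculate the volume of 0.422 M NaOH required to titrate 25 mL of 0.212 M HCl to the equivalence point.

At equivalence: moles acid = moles base. moles HCl = 0.212 × 25/1000 = 0.0053 mol. V_base = moles / 0.422 × 1000 = 12.6 mL.

V_{base} = 12.6 mL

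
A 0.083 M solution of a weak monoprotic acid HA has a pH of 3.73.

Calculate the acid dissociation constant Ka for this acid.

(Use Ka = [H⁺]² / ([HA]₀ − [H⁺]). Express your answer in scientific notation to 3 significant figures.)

[H⁺] = 10^(−pH) = 10^(−3.73) = 1.862e-04 M. For HA ⇌ H⁺ + A⁻, Ka = [H⁺][A⁻]/[HA] = [H⁺]² / ([HA]₀ − [H⁺]) = (1.862e-04)² / (0.083 − 1.862e-04) = 4.19e-07.

K_a = 4.19e-07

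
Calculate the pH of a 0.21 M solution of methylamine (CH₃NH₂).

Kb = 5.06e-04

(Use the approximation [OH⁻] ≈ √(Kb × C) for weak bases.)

[OH⁻] = √(Kb × C) = √(5.06e-04 × 0.21) = 1.0308e-02. pOH = 1.99, pH = 14 - pOH

pH = 12.01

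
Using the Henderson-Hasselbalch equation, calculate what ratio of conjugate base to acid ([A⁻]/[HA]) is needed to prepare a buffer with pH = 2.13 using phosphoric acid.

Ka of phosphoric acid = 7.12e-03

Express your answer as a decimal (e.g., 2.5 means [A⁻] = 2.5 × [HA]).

pKa = -log(7.12e-03) = 2.1475. pH = pKa + log([A⁻]/[HA]), so log([A⁻]/[HA]) = pH − pKa = 2.13 − 2.1475 = -0.0175. [A⁻]/[HA] = 10^(-0.0175) = 0.960

[A⁻]/[HA] = 0.960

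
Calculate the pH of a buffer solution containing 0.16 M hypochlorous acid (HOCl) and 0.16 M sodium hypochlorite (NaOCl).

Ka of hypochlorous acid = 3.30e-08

pKa = -log(3.30e-08) = 7.48. pH = pKa + log([A⁻]/[HA]) = 7.48 + log(0.16/0.16)

pH = 7.48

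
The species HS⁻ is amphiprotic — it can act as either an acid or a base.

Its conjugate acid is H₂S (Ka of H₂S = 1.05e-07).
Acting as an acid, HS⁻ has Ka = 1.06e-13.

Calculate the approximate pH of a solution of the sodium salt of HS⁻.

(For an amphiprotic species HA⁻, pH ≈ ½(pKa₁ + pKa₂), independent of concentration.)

pKa₁ = -log(1.05e-07) = 6.98; pKa₂ = -log(1.06e-13) = 12.97. For an amphiprotic species, pH ≈ ½(pKa₁ + pKa₂) = ½(6.98 + 12.97) = 9.98.

pH = 9.98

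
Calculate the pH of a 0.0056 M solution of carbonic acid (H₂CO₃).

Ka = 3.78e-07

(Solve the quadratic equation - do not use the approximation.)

x² + Ka×x - Ka×C = 0. Using quadratic formula: [H⁺] = 4.5820e-05

pH = 4.34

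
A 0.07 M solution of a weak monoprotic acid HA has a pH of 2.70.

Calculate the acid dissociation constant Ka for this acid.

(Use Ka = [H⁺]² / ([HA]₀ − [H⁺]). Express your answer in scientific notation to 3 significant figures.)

[H⁺] = 10^(−pH) = 10^(−2.70) = 1.995e-03 M. For HA ⇌ H⁺ + A⁻, Ka = [H⁺][A⁻]/[HA] = [H⁺]² / ([HA]₀ − [H⁺]) = (1.995e-03)² / (0.07 − 1.995e-03) = 5.85e-05.

K_a = 5.85e-05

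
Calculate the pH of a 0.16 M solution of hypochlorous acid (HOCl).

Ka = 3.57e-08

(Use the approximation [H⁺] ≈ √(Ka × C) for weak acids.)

[H⁺] = √(Ka × C) = √(3.57e-08 × 0.16) = 7.5578e-05. pH = -log(7.5578e-05)

pH = 4.12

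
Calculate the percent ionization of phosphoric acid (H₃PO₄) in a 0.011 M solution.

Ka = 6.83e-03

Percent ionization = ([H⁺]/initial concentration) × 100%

Using Ka equilibrium: x² + Ka×x - Ka×C = 0. Solving: [H⁺] = 5.9012e-03. Percent = (5.9012e-03/0.011) × 100

Percent ionization = 53.6%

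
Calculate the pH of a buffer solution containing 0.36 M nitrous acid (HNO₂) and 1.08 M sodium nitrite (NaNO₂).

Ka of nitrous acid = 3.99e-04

pKa = -log(3.99e-04) = 3.40. pH = pKa + log([A⁻]/[HA]) = 3.40 + log(1.08/0.36)

pH = 3.88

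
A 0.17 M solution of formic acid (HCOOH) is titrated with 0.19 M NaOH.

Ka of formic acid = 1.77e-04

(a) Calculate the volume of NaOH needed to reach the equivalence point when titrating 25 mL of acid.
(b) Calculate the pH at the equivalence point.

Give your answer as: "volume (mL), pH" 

moles acid = 0.17 × 25/1000 = 0.00425 mol; V_base = moles/0.19 × 1000 = 22.4 mL. At equivalence only the conjugate base is present: [A⁻] = 0.00425/0.047 = 8.9722e-02 M. Kb = Kw/Ka = 5.65e-11; [OH⁻] = √(Kb × [A⁻]) = 2.2515e-06; pOH = 5.65; pH = 14 - pOH = 8.35.

V = 22.4 mL, pH = 8.35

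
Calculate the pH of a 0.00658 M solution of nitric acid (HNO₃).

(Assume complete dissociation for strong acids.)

[H⁺] = 0.00658 M for strong acid. pH = -log[H⁺] = -log(0.00658)

pH = 2.18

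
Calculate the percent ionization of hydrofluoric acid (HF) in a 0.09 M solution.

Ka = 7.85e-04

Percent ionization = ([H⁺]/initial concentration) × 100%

Using Ka equilibrium: x² + Ka×x - Ka×C = 0. Solving: [H⁺] = 8.0220e-03. Percent = (8.0220e-03/0.09) × 100

Percent ionization = 8.91%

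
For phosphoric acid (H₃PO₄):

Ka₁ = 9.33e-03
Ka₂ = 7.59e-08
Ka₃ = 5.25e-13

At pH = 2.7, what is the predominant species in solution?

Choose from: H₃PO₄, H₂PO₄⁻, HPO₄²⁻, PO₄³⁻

pKa₁ = 2.03, pKa₂ = 7.12, pKa₃ = 12.28. For a polyprotic acid the predominant species crosses at each pKa: below pKa_n the protonated form dominates, above it the deprotonated form does. At pH = 2.7, the predominant species is H₂PO₄⁻.

H₂PO₄⁻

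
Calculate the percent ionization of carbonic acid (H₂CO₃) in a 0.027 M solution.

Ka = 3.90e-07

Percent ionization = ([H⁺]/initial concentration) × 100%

Using Ka equilibrium: x² + Ka×x - Ka×C = 0. Solving: [H⁺] = 1.0242e-04. Percent = (1.0242e-04/0.027) × 100

Percent ionization = 0.379%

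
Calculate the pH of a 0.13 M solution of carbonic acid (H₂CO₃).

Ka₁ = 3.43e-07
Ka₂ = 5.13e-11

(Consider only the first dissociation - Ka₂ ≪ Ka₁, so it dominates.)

First dissociation dominates. From Ka₁ = [H⁺][HA⁻]/[H₂A], x² + Ka₁·x − Ka₁·C = 0 with C = 0.13 M and Ka₁ = 3.43e-07. Solving: [H⁺] = (−Ka₁ + √(Ka₁² + 4·Ka₁·C)) / 2 = 2.1099e-04 M. pH = -log(2.1099e-04) = 3.68.

pH = 3.68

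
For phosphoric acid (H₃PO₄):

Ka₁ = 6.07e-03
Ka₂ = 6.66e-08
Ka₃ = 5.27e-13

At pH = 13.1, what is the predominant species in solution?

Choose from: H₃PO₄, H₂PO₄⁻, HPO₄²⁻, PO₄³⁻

pKa₁ = 2.22, pKa₂ = 7.18, pKa₃ = 12.28. For a polyprotic acid the predominant species crosses at each pKa: below pKa_n the protonated form dominates, above it the deprotonated form does. At pH = 13.1, the predominant species is PO₄³⁻.

PO₄³⁻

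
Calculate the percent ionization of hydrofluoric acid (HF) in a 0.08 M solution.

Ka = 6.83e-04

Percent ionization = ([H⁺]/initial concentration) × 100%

Using Ka equilibrium: x² + Ka×x - Ka×C = 0. Solving: [H⁺] = 7.0583e-03. Percent = (7.0583e-03/0.08) × 100

Percent ionization = 8.82%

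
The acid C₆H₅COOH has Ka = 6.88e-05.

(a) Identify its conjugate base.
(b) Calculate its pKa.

(a) The conjugate base is formed by removing one H⁺ from C₆H₅COOH, giving C₆H₅COO⁻. (b) pKa = -log(Ka) = -log(6.88e-05) = 4.16.

Conjugate base: C₆H₅COO⁻; pK_a = 4.16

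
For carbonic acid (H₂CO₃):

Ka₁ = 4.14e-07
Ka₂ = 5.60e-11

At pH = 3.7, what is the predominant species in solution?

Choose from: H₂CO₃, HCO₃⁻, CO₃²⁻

pKa₁ = 6.38, pKa₂ = 10.25. For a polyprotic acid the predominant species crosses at each pKa: below pKa_n the protonated form dominates, above it the deprotonated form does. At pH = 3.7, the predominant species is H₂CO₃.

H₂CO₃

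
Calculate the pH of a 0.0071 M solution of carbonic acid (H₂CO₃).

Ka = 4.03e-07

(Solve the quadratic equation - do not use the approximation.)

x² + Ka×x - Ka×C = 0. Using quadratic formula: [H⁺] = 5.3290e-05

pH = 4.27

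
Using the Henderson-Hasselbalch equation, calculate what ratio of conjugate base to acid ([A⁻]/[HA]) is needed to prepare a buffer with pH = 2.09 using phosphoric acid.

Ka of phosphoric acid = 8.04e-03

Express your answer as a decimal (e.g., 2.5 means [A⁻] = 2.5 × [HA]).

pKa = -log(8.04e-03) = 2.0947. pH = pKa + log([A⁻]/[HA]), so log([A⁻]/[HA]) = pH − pKa = 2.09 − 2.0947 = -0.0047. [A⁻]/[HA] = 10^(-0.0047) = 0.989

[A⁻]/[HA] = 0.989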